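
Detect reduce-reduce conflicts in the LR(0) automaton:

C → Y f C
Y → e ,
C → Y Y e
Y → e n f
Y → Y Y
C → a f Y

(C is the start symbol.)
Augment with C' → C and build the canonical LR(0) collection (I0 = CLOSURE({[C' → . C]}), then GOTO on every symbol after a dot until no new states appear). It has 15 states:
  I0: { [C → . Y Y e], [C → . Y f C], [C → . a f Y], [C' → . C], [Y → . Y Y], [Y → . e ,], [Y → . e n f] }  — shift
  I1: { [C' → C .] }  — accept
  I2: { [C → Y . Y e], [C → Y . f C], [Y → . Y Y], [Y → . e ,], [Y → . e n f], [Y → Y . Y] }  — shift
  I3: { [C → a . f Y] }  — shift
  I4: { [Y → e . ,], [Y → e . n f] }  — shift
  I5: { [Y → e , .] }  — reduce
  I6: { [Y → e n . f] }  — shift
  I7: { [Y → e n f .] }  — reduce
  I8: { [C → a f . Y], [Y → . Y Y], [Y → . e ,], [Y → . e n f] }  — shift
  I9: { [C → a f Y .], [Y → . Y Y], [Y → . e ,], [Y → . e n f], [Y → Y . Y] }  — shift, reduce
  I10: { [Y → . Y Y], [Y → . e ,], [Y → . e n f], [Y → Y . Y], [Y → Y Y .] }  — shift, reduce
  I11: { [C → Y Y . e], [Y → . Y Y], [Y → . e ,], [Y → . e n f], [Y → Y . Y], [Y → Y Y .] }  — shift, reduce
  I12: { [C → . Y Y e], [C → . Y f C], [C → . a f Y], [C → Y f . C], [Y → . Y Y], [Y → . e ,], [Y → . e n f] }  — shift
  I13: { [C → Y f C .] }  — reduce
  I14: { [C → Y Y e .], [Y → e . ,], [Y → e . n f] }  — shift, reduce

No state contains more than one complete item.

Answer: No reduce-reduce conflicts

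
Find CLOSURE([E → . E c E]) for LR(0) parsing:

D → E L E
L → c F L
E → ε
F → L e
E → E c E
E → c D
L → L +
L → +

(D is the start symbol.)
{ [E → . E c E], [E → . c D], [E → .] }

To compute CLOSURE, for each item [A → α.Bβ] where B is a non-terminal, add [B → .γ] for all productions B → γ; repeat for the newly added items until nothing changes.

Start with: [E → . E c E]
  [E → . E c E] has the dot before E: add [E → .], [E → . c D]
No further items can be added.

CLOSURE = { [E → . E c E], [E → . c D], [E → .] }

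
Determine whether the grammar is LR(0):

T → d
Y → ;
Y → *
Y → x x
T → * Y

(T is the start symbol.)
Augment with T' → T and build the canonical LR(0) collection (I0 = CLOSURE({[T' → . T]}), then GOTO on every symbol after a dot until no new states appear). It has 9 states:
  I0: { [T → . * Y], [T → . d], [T' → . T] }  — shift
  I1: { [T → * . Y], [Y → . *], [Y → . ;], [Y → . x x] }  — shift
  I2: { [T' → T .] }  — accept
  I3: { [T → d .] }  — reduce
  I4: { [Y → * .] }  — reduce
  I5: { [Y → ; .] }  — reduce
  I6: { [T → * Y .] }  — reduce
  I7: { [Y → x . x] }  — shift
  I8: { [Y → x x .] }  — reduce

Every state is either a pure shift/goto state or contains exactly one complete item and nothing to shift — no conflicts. The grammar is LR(0).

Answer: Yes, the grammar is LR(0)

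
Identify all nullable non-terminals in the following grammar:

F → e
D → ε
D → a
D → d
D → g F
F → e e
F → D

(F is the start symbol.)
{ 'D', 'F' }

A non-terminal is nullable if it can derive ε (the empty string): either it has an ε-production, or it has a production whose right-hand side consists entirely of nullable non-terminals.

ε-productions: D → ε
So D is immediately nullable.
F → D: every symbol on the right is nullable, so F is nullable too.
Every non-terminal is now nullable.
Nullable = { 'D', 'F' }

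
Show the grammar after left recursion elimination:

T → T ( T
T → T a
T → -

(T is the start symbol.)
T → - T'
T' → ( T T'
T' → a T'
T' → ε

T is directly left-recursive. The standard transformation for
  A → A α₁ | ... | A α_m | β₁ | ... | β_n
is
  A  → β₁ A' | ... | β_n A'
  A' → α₁ A' | ... | α_m A' | ε

T → - becomes T → - T'
T → T ( T becomes T' → ( T T'
T → T a becomes T' → a T'
Add T' → ε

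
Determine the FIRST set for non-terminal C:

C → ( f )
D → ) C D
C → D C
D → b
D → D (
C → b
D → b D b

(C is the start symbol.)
{ '(', ')', 'b' }

FIRST sets of the other non-terminals involved (by the same procedure, iterated to a fixed point):
  FIRST(D) = { ')', 'b' }

From C → ( f ):
  - '(' is a terminal: add '(' and stop
From C → D C:
  - D is a non-terminal: add FIRST(D) \ {ε} = { ')', 'b' }
    D is not nullable, so stop
From C → b:
  - b is a terminal: add 'b' and stop

Collecting: FIRST(C) = { '(', ')', 'b' }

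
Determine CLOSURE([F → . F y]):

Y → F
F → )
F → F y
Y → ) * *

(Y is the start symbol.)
To compute CLOSURE, for each item [A → α.Bβ] where B is a non-terminal, add [B → .γ] for all productions B → γ; repeat for the newly added items until nothing changes.

Start with: [F → . F y]
  [F → . F y] has the dot before F: add [F → . )]
No further items can be added.

CLOSURE = { [F → . )], [F → . F y] }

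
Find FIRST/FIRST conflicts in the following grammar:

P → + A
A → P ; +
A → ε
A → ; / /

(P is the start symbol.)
A FIRST/FIRST conflict occurs when two productions N → α and N → β for the same non-terminal have FIRST(α) ∩ FIRST(β) ≠ ∅ (with ε ∈ FIRST of a nullable right-hand side, so two nullable alternatives also conflict).

FIRST sets of the non-terminals at (or reachable through a nullable prefix from) the front of some alternative:
  FIRST(P) = { '+' }

Productions for A:
  A → P ; +: FIRST = { '+' }
  A → ε: FIRST = { ε }
  A → ; / /: FIRST = { ';' }
P has only one production, so no FIRST/FIRST conflict is possible there.

All alternatives of each non-terminal have pairwise disjoint FIRST sets.

Answer: No FIRST/FIRST conflicts.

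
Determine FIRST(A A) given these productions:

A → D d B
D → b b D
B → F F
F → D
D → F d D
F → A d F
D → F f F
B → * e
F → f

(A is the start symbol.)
{ 'b', 'f' }

FIRST sets of the non-terminals involved (from the grammar, by fixed-point iteration):
  FIRST(A) = { 'b', 'f' }

To compute FIRST(A A), process the symbols left to right:
Symbol A is a non-terminal. Add FIRST(A) \ {ε} = { 'b', 'f' }
A is not nullable (ε ∉ FIRST(A)), so stop here.
FIRST(A A) = { 'b', 'f' }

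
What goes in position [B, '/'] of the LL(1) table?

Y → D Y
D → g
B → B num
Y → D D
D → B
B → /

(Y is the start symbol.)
B → B num, B → /

To find M[B, '/'], we find productions for B where '/' is in the predict set (PREDICT(N → α) = (FIRST(α) \ {ε}) ∪ (FOLLOW(N) if α ⇒* ε)).

Relevant sets:
  FIRST(B) = { '/' }

B → B num: PREDICT = { '/' }
  '/' is in predict set, so this production goes in M[B, '/']
B → /: PREDICT = { '/' }
  '/' is in predict set, so this production goes in M[B, '/']

M[B, '/'] = B → B num, B → /  (a multiply-defined cell — the grammar is not LL(1))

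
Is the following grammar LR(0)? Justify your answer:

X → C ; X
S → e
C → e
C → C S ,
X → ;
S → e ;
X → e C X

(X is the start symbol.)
Augment with X' → X and build the canonical LR(0) collection (I0 = CLOSURE({[X' → . X]}), then GOTO on every symbol after a dot until no new states appear). It has 15 states:
  I0: { [C → . C S ,], [C → . e], [X → . ;], [X → . C ; X], [X → . e C X], [X' → . X] }  — shift
  I1: { [X → ; .] }  — reduce
  I2: { [C → C . S ,], [S → . e ;], [S → . e], [X → C . ; X] }  — shift
  I3: { [X' → X .] }  — accept
  I4: { [C → . C S ,], [C → . e], [C → e .], [X → e . C X] }  — shift, reduce
  I5: { [C → . C S ,], [C → . e], [C → C . S ,], [S → . e ;], [S → . e], [X → . ;], [X → . C ; X], [X → . e C X], [X → e C . X] }  — shift
  I6: { [C → e .] }  — reduce
  I7: { [C → C S . ,] }  — shift
  I8: { [X → e C X .] }  — reduce
  I9: { [C → . C S ,], [C → . e], [C → e .], [S → e . ;], [S → e .], [X → e . C X] }  — shift, 2 reduces
  I10: { [S → e ; .] }  — reduce
  I11: { [C → C S , .] }  — reduce
  I12: { [C → . C S ,], [C → . e], [X → . ;], [X → . C ; X], [X → . e C X], [X → C ; . X] }  — shift
  I13: { [S → e . ;], [S → e .] }  — shift, reduce
  I14: { [X → C ; X .] }  — reduce

Conflict in state I4:
  Shift-reduce conflict between [C → e .] and [C → . e]
So the grammar is NOT LR(0).

Answer: No. Shift-reduce conflict between [C → e .] and [C → . e]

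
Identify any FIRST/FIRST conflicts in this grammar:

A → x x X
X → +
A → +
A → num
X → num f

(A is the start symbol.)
Productions for A:
  A → x x X: FIRST = { 'x' }
  A → +: FIRST = { '+' }
  A → num: FIRST = { 'num' }
Productions for X:
  X → +: FIRST = { '+' }
  X → num f: FIRST = { 'num' }

All alternatives of each non-terminal have pairwise disjoint FIRST sets.

Answer: No FIRST/FIRST conflicts.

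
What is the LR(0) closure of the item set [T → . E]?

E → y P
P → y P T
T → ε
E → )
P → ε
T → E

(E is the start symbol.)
{ [E → . )], [E → . y P], [T → . E] }

Start with: [T → . E]
  [T → . E] has the dot before E: add [E → . y P], [E → . )]
No further items can be added.

CLOSURE = { [E → . )], [E → . y P], [T → . E] }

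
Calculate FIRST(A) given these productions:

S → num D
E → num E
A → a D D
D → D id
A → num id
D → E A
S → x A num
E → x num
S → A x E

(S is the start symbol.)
{ 'a', 'num' }

From A → a D D:
  - a is a terminal: add 'a' and stop
From A → num id:
  - num is a terminal: add 'num' and stop

Collecting: FIRST(A) = { 'a', 'num' }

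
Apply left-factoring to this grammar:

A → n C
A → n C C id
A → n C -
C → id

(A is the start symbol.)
Left-factoring transforms A → αβ₁ | αβ₂ into A → αA' and A' → β₁ | β₂
(α is the longest common prefix among the alternatives). Repeat until
no nonterminal has two alternatives with a common prefix.

Round 1: A has alternatives sharing prefix 'n C'. Introduce A': A → n C A'
  Add: A' → ε
  Add: A' → C id
  Add: A' → -

No remaining common prefixes — done.

Resulting grammar:
A → n C A'
A' → ε
A' → C id
A' → -
C → id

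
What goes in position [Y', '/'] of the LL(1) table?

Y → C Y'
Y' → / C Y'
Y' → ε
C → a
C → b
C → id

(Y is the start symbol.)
To find M[Y', '/'], we find productions for Y' where '/' is in the predict set (PREDICT(N → α) = (FIRST(α) \ {ε}) ∪ (FOLLOW(N) if α ⇒* ε)).

Relevant sets:
  FOLLOW(Y') = { $ }

Y' → / C Y': PREDICT = { '/' }
  '/' is in predict set, so this production goes in M[Y', '/']
Y' → ε: PREDICT = { $ }

M[Y', '/'] = Y' → / C Y'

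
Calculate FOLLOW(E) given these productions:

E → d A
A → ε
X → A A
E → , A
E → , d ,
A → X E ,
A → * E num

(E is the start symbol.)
{ $, ',', 'num' }

E is the start symbol, so $ ∈ FOLLOW(E).
In A → X E ,: E is followed by ',', add FIRST(',') \ {ε} = { ',' }
In A → * E num: E is followed by num, add FIRST(num) \ {ε} = { 'num' }

Taking the union: FOLLOW(E) = { $, ',', 'num' }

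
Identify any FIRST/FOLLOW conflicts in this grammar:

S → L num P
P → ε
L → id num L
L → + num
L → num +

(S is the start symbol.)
No FIRST/FOLLOW conflicts.

Nullable non-terminals: P.
P has a nullable alternative but only one production, so nothing to check.

L, S have no nullable alternative, so no FIRST/FOLLOW check is needed there.

No FIRST/FOLLOW conflicts found.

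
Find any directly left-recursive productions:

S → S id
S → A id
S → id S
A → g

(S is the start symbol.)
S → S id: LEFT RECURSIVE (starts with S)
S → A id: starts with A
S → id S: starts with id
A → g: starts with g

The grammar has direct left recursion on: S.

Answer: Yes, S is left-recursive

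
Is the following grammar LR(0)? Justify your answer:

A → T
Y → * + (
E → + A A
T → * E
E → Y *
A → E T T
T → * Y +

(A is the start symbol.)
Yes, the grammar is LR(0)

A grammar is LR(0) if no state in the canonical LR(0) collection has:
  - both a shift item (dot before a terminal) and a complete item (shift-reduce conflict), or
  - two or more complete items (reduce-reduce conflict; the accept item [A' → A .] counts as a complete item here).

Augment with A' → A and build the canonical LR(0) collection (I0 = CLOSURE({[A' → . A]}), then GOTO on every symbol after a dot until no new states appear). It has 20 states:
  I0: { [A → . E T T], [A → . T], [A' → . A], [E → . + A A], [E → . Y *], [T → . * E], [T → . * Y +], [Y → . * + (] }  — shift
  I1: { [E → . + A A], [E → . Y *], [T → * . E], [T → * . Y +], [Y → * . + (], [Y → . * + (] }  — shift
  I2: { [A → . E T T], [A → . T], [E → + . A A], [E → . + A A], [E → . Y *], [T → . * E], [T → . * Y +], [Y → . * + (] }  — shift
  I3: { [A' → A .] }  — accept
  I4: { [A → E . T T], [T → . * E], [T → . * Y +] }  — shift
  I5: { [A → T .] }  — reduce
  I6: { [E → Y . *] }  — shift
  I7: { [E → Y * .] }  — reduce
  I8: { [E → . + A A], [E → . Y *], [T → * . E], [T → * . Y +], [Y → . * + (] }  — shift
  I9: { [A → E T . T], [T → . * E], [T → . * Y +] }  — shift
  I10: { [A → E T T .] }  — reduce
  I11: { [Y → * . + (] }  — shift
  I12: { [T → * E .] }  — reduce
  I13: { [E → Y . *], [T → * Y . +] }  — shift
  I14: { [T → * Y + .] }  — reduce
  I15: { [Y → * + . (] }  — shift
  I16: { [Y → * + ( .] }  — reduce
  I17: { [A → . E T T], [A → . T], [E → + A . A], [E → . + A A], [E → . Y *], [T → . * E], [T → . * Y +], [Y → . * + (] }  — shift
  I18: { [E → + A A .] }  — reduce
  I19: { [A → . E T T], [A → . T], [E → + . A A], [E → . + A A], [E → . Y *], [T → . * E], [T → . * Y +], [Y → * + . (], [Y → . * + (] }  — shift

Every state is either a pure shift/goto state or contains exactly one complete item and nothing to shift — no conflicts. The grammar is LR(0).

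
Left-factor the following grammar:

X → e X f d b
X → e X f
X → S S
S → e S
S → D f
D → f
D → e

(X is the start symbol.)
Left-factoring transforms A → αβ₁ | αβ₂ into A → αA' and A' → β₁ | β₂
(α is the longest common prefix among the alternatives). Repeat until
no nonterminal has two alternatives with a common prefix.

Round 1: X has alternatives sharing prefix 'e X f'. Introduce X': X → e X f X'
  Add: X' → d b
  Add: X' → ε

No remaining common prefixes — done.

Resulting grammar:
X → e X f X'
X' → d b
X' → ε
X → S S
S → e S
S → D f
D → f
D → e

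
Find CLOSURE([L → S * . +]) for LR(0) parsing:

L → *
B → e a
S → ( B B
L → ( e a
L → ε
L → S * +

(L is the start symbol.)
To compute CLOSURE, for each item [A → α.Bβ] where B is a non-terminal, add [B → .γ] for all productions B → γ; repeat for the newly added items until nothing changes.

Start with: [L → S * . +]
The dot precedes the terminal '+', so nothing is added.

CLOSURE = { [L → S * . +] }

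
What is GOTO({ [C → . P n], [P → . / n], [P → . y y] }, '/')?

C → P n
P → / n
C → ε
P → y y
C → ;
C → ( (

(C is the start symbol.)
{ [P → / . n] }

GOTO(I, '/') = CLOSURE({ [A → αX.β] : [A → α.Xβ] ∈ I, X = '/' })

Items with dot before '/', with the dot advanced:
  [P → . / n] → [P → / . n]
Closure adds nothing (no advanced item has the dot before a non-terminal).

GOTO = { [P → / . n] }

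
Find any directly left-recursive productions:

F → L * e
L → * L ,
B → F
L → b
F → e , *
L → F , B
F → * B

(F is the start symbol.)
F → L * e: starts with L
L → * L ,: starts with '*'
B → F: starts with F
L → b: starts with b
F → e , *: starts with e
L → F , B: starts with F
F → * B: starts with '*'

No direct left recursion found.

Answer: No direct left recursion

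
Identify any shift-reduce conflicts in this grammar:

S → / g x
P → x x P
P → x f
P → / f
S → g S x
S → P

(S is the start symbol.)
No shift-reduce conflicts

A shift-reduce conflict occurs when an LR(0) state has both:
  - a complete (reduce) item [A → α .] (dot at the end), and
  - a shift item [B → β . c γ] (dot before a terminal).

Augment with S' → S and build the canonical LR(0) collection (I0 = CLOSURE({[S' → . S]}), then GOTO on every symbol after a dot until no new states appear). It has 15 states:
  I0: { [P → . / f], [P → . x f], [P → . x x P], [S → . / g x], [S → . P], [S → . g S x], [S' → . S] }  — shift
  I1: { [P → / . f], [S → / . g x] }  — shift
  I2: { [S → P .] }  — reduce
  I3: { [S' → S .] }  — accept
  I4: { [P → . / f], [P → . x f], [P → . x x P], [S → . / g x], [S → . P], [S → . g S x], [S → g . S x] }  — shift
  I5: { [P → x . f], [P → x . x P] }  — shift
  I6: { [P → x f .] }  — reduce
  I7: { [P → . / f], [P → . x f], [P → . x x P], [P → x x . P] }  — shift
  I8: { [P → / . f] }  — shift
  I9: { [P → x x P .] }  — reduce
  I10: { [P → / f .] }  — reduce
  I11: { [S → g S . x] }  — shift
  I12: { [S → g S x .] }  — reduce
  I13: { [S → / g . x] }  — shift
  I14: { [S → / g x .] }  — reduce

No state contains both a complete item and a shift item.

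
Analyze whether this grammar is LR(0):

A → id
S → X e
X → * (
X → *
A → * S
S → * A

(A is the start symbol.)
No. Shift-reduce conflict between [X → * .] and [A → . * S]

Augment with A' → A and build the canonical LR(0) collection (I0 = CLOSURE({[A' → . A]}), then GOTO on every symbol after a dot until no new states appear). It has 10 states:
  I0: { [A → . * S], [A → . id], [A' → . A] }  — shift
  I1: { [A → * . S], [S → . * A], [S → . X e], [X → . * (], [X → . *] }  — shift
  I2: { [A' → A .] }  — accept
  I3: { [A → id .] }  — reduce
  I4: { [A → . * S], [A → . id], [S → * . A], [X → * . (], [X → * .] }  — shift, reduce
  I5: { [A → * S .] }  — reduce
  I6: { [S → X . e] }  — shift
  I7: { [S → X e .] }  — reduce
  I8: { [X → * ( .] }  — reduce
  I9: { [S → * A .] }  — reduce

Conflict in state I4:
  Shift-reduce conflict between [X → * .] and [A → . * S]
So the grammar is NOT LR(0).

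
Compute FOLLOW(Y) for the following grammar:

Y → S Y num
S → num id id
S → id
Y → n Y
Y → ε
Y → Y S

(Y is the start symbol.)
Y is the start symbol, so $ ∈ FOLLOW(Y).
In Y → S Y num: Y is followed by num, add FIRST(num) \ {ε} = { 'num' }
In Y → n Y: Y is at the end; this adds FOLLOW(Y) to itself — nothing new
In Y → Y S: Y is followed by S, add FIRST(S) \ {ε} = { 'id', 'num' }

Taking the union: FOLLOW(Y) = { $, 'id', 'num' }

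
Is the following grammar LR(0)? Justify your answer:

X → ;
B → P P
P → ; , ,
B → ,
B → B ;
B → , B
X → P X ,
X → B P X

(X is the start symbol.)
No. Shift-reduce conflict between [B → , .] and [B → . ,]

Augment with X' → X and build the canonical LR(0) collection (I0 = CLOSURE({[X' → . X]}), then GOTO on every symbol after a dot until no new states appear). It has 19 states:
  I0: { [B → . , B], [B → . ,], [B → . B ;], [B → . P P], [P → . ; , ,], [X → . ;], [X → . B P X], [X → . P X ,], [X' → . X] }  — shift
  I1: { [B → , . B], [B → , .], [B → . , B], [B → . ,], [B → . B ;], [B → . P P], [P → . ; , ,] }  — shift, reduce
  I2: { [P → ; . , ,], [X → ; .] }  — shift, reduce
  I3: { [B → B . ;], [P → . ; , ,], [X → B . P X] }  — shift
  I4: { [B → . , B], [B → . ,], [B → . B ;], [B → . P P], [B → P . P], [P → . ; , ,], [X → . ;], [X → . B P X], [X → . P X ,], [X → P . X ,] }  — shift
  I5: { [X' → X .] }  — accept
  I6: { [B → . , B], [B → . ,], [B → . B ;], [B → . P P], [B → P . P], [B → P P .], [P → . ; , ,], [X → . ;], [X → . B P X], [X → . P X ,], [X → P . X ,] }  — shift, reduce
  I7: { [X → P X . ,] }  — shift
  I8: { [X → P X , .] }  — reduce
  I9: { [B → B ; .], [P → ; . , ,] }  — shift, reduce
  I10: { [B → . , B], [B → . ,], [B → . B ;], [B → . P P], [P → . ; , ,], [X → . ;], [X → . B P X], [X → . P X ,], [X → B P . X] }  — shift
  I11: { [X → B P X .] }  — reduce
  I12: { [P → ; , . ,] }  — shift
  I13: { [P → ; , , .] }  — reduce
  I14: { [P → ; . , ,] }  — shift
  I15: { [B → , B .], [B → B . ;] }  — shift, reduce
  I16: { [B → P . P], [P → . ; , ,] }  — shift
  I17: { [B → P P .] }  — reduce
  I18: { [B → B ; .] }  — reduce

Conflict in state I1:
  Shift-reduce conflict between [B → , .] and [B → . ,]
So the grammar is NOT LR(0).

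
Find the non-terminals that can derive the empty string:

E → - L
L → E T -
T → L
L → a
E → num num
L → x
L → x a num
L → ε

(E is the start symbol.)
A non-terminal is nullable if it can derive ε (the empty string): either it has an ε-production, or it has a production whose right-hand side consists entirely of nullable non-terminals.

ε-productions: L → ε
So L is immediately nullable.
T → L: every symbol on the right is nullable, so T is nullable too.
No further non-terminal can be added: every production for the remaining non-terminals contains a terminal or a non-nullable non-terminal.
Nullable = { 'L', 'T' }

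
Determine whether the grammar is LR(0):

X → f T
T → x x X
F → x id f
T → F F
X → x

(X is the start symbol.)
Yes, the grammar is LR(0)

A grammar is LR(0) if no state in the canonical LR(0) collection has:
  - both a shift item (dot before a terminal) and a complete item (shift-reduce conflict), or
  - two or more complete items (reduce-reduce conflict; the accept item [X' → X .] counts as a complete item here).

Augment with X' → X and build the canonical LR(0) collection (I0 = CLOSURE({[X' → . X]}), then GOTO on every symbol after a dot until no new states appear). It has 13 states:
  I0: { [X → . f T], [X → . x], [X' → . X] }  — shift
  I1: { [X' → X .] }  — accept
  I2: { [F → . x id f], [T → . F F], [T → . x x X], [X → f . T] }  — shift
  I3: { [X → x .] }  — reduce
  I4: { [F → . x id f], [T → F . F] }  — shift
  I5: { [X → f T .] }  — reduce
  I6: { [F → x . id f], [T → x . x X] }  — shift
  I7: { [F → x id . f] }  — shift
  I8: { [T → x x . X], [X → . f T], [X → . x] }  — shift
  I9: { [T → x x X .] }  — reduce
  I10: { [F → x id f .] }  — reduce
  I11: { [T → F F .] }  — reduce
  I12: { [F → x . id f] }  — shift

Every state is either a pure shift/goto state or contains exactly one complete item and nothing to shift — no conflicts. The grammar is LR(0).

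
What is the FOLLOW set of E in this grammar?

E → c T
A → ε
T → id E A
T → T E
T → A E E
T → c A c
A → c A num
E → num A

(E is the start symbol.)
{ $, 'c', 'num' }

To compute FOLLOW(E), find every occurrence of E on a right-hand side N → α E β: add FIRST(β) \ {ε}, and if β is empty or nullable also add FOLLOW(N). Iterate to a fixed point.

E is the start symbol, so $ ∈ FOLLOW(E).
In T → id E A: E is followed by A, add FIRST(A) \ {ε} = { 'c' }
  A is nullable, so also add FOLLOW(T)
In T → T E: E is at the end, add FOLLOW(T)
In T → A E E: E is followed by E, add FIRST(E) \ {ε} = { 'c', 'num' }
In T → A E E: E is at the end, add FOLLOW(T)

The FOLLOW sets referred to above (computed the same way, to a fixed point):
  FOLLOW(T) = { $, 'c', 'num' }

Taking the union: FOLLOW(E) = { $, 'c', 'num' }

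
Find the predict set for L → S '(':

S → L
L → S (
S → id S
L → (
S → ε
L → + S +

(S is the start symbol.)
{ '(', '+', 'id' }

PREDICT(L → S '(') = (FIRST(RHS) \ {ε}) ∪ (FOLLOW(L) if ε ∈ FIRST(RHS), i.e. RHS ⇒* ε)
FIRST(S) = { '(', '+', 'id', ε }
FIRST(S '(') = { '(', '+', 'id' }
ε ∉ FIRST(S '('), so FOLLOW(L) is not added.
PREDICT(L → S '(') = { '(', '+', 'id' }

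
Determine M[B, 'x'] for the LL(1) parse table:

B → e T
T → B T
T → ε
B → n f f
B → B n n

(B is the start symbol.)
Empty (error entry)

To find M[B, 'x'], we find productions for B where 'x' is in the predict set (PREDICT(N → α) = (FIRST(α) \ {ε}) ∪ (FOLLOW(N) if α ⇒* ε)).

Relevant sets:
  FIRST(B) = { 'e', 'n' }

B → e T: PREDICT = { 'e' }
B → n f f: PREDICT = { 'n' }
B → B n n: PREDICT = { 'e', 'n' }

M[B, 'x'] is empty (no production applies)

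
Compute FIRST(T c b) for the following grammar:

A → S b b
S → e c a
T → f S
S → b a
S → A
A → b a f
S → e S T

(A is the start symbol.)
FIRST sets of the non-terminals involved (from the grammar, by fixed-point iteration):
  FIRST(T) = { 'f' }

To compute FIRST(T c b), process the symbols left to right:
Symbol T is a non-terminal. Add FIRST(T) \ {ε} = { 'f' }
T is not nullable (ε ∉ FIRST(T)), so stop here.
FIRST(T c b) = { 'f' }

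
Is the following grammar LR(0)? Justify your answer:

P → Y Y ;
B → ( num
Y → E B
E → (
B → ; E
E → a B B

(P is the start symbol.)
Yes, the grammar is LR(0)

Augment with P' → P and build the canonical LR(0) collection (I0 = CLOSURE({[P' → . P]}), then GOTO on every symbol after a dot until no new states appear). It has 15 states:
  I0: { [E → . (], [E → . a B B], [P → . Y Y ;], [P' → . P], [Y → . E B] }  — shift
  I1: { [E → ( .] }  — reduce
  I2: { [B → . ( num], [B → . ; E], [Y → E . B] }  — shift
  I3: { [P' → P .] }  — accept
  I4: { [E → . (], [E → . a B B], [P → Y . Y ;], [Y → . E B] }  — shift
  I5: { [B → . ( num], [B → . ; E], [E → a . B B] }  — shift
  I6: { [B → ( . num] }  — shift
  I7: { [B → ; . E], [E → . (], [E → . a B B] }  — shift
  I8: { [B → . ( num], [B → . ; E], [E → a B . B] }  — shift
  I9: { [E → a B B .] }  — reduce
  I10: { [B → ; E .] }  — reduce
  I11: { [B → ( num .] }  — reduce
  I12: { [P → Y Y . ;] }  — shift
  I13: { [P → Y Y ; .] }  — reduce
  I14: { [Y → E B .] }  — reduce

Every state is either a pure shift/goto state or contains exactly one complete item and nothing to shift — no conflicts. The grammar is LR(0).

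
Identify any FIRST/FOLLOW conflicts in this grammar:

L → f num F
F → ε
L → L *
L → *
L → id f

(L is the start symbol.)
A FIRST/FOLLOW conflict occurs when a non-terminal N has a nullable alternative N → β (β ⇒* ε) and another alternative N → α with FIRST(α) ∩ FOLLOW(N) ≠ ∅: on such a lookahead the parser cannot decide between expanding α and letting N vanish via β.

Nullable non-terminals: F.
F has a nullable alternative but only one production, so nothing to check.

L has no nullable alternative, so no FIRST/FOLLOW check is needed there.

No FIRST/FOLLOW conflicts found.

Answer: No FIRST/FOLLOW conflicts.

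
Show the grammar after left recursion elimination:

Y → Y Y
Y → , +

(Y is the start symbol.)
Y is directly left-recursive. The standard transformation for
  A → A α₁ | ... | A α_m | β₁ | ... | β_n
is
  A  → β₁ A' | ... | β_n A'
  A' → α₁ A' | ... | α_m A' | ε

Y → , + becomes Y → , + Y'
Y → Y Y becomes Y' → Y Y'
Add Y' → ε

Resulting grammar:
Y → , + Y'
Y' → Y Y'
Y' → ε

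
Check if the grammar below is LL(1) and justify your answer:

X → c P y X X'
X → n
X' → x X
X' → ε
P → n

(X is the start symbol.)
No. Predict set conflict for X': { 'x' }

Relevant sets:
  FOLLOW(X') = { $, 'x' }

For X:
  PREDICT(X → c P y X X') = { 'c' }
  PREDICT(X → n) = { 'n' }
For X':
  PREDICT(X' → x X) = { 'x' }
  PREDICT(X' → ε) = { $, 'x' }
P has a single production, so nothing to check there.

Conflict found: Predict set conflict for X': { 'x' }
The grammar is NOT LL(1).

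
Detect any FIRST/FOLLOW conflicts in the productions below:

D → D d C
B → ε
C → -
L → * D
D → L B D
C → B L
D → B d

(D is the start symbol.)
A FIRST/FOLLOW conflict occurs when a non-terminal N has a nullable alternative N → β (β ⇒* ε) and another alternative N → α with FIRST(α) ∩ FOLLOW(N) ≠ ∅: on such a lookahead the parser cannot decide between expanding α and letting N vanish via β.

Nullable non-terminals: B.
B has a nullable alternative but only one production, so nothing to check.

C, D, L have no nullable alternative, so no FIRST/FOLLOW check is needed there.

No FIRST/FOLLOW conflicts found.

Answer: No FIRST/FOLLOW conflicts.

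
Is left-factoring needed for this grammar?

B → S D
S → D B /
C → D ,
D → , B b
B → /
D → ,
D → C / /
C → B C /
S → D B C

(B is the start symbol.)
Left-factoring is needed when two productions for the same non-terminal
share a common prefix on the right-hand side.

Productions for B:
  B → S D
  B → /
Productions for S:
  S → D B /
  S → D B C
Productions for C:
  C → D ,
  C → B C /
Productions for D:
  D → , B b
  D → ,
  D → C / /

Found common prefix 'D B' in productions for S
Found common prefix ',' in productions for D

Answer: Yes, S has productions with common prefix 'D B'; D has productions with common prefix ','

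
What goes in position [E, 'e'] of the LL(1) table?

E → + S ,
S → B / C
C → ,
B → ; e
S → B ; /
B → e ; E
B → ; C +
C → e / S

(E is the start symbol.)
Empty (error entry)

To find M[E, 'e'], we find productions for E where 'e' is in the predict set (PREDICT(N → α) = (FIRST(α) \ {ε}) ∪ (FOLLOW(N) if α ⇒* ε)).

E → + S ,: PREDICT = { '+' }

M[E, 'e'] is empty (no production applies)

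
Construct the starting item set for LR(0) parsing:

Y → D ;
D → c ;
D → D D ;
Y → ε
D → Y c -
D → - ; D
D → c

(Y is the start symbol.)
{ [D → . - ; D], [D → . D D ;], [D → . Y c -], [D → . c ;], [D → . c], [Y → . D ;], [Y → .], [Y' → . Y] }

First, augment the grammar with Y' → Y
I₀ = CLOSURE({ [Y' → . Y] }):
  [Y' → . Y] has the dot before Y: add [Y → . D ;], [Y → .]
  [Y → . D ;] has the dot before D: add [D → . c ;], [D → . D D ;], [D → . Y c -], [D → . - ; D], [D → . c]
No further items can be added.

I₀ = { [D → . - ; D], [D → . D D ;], [D → . Y c -], [D → . c ;], [D → . c], [Y → . D ;], [Y → .], [Y' → . Y] }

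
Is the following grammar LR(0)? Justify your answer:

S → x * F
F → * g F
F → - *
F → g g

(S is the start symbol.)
Augment with S' → S and build the canonical LR(0) collection (I0 = CLOSURE({[S' → . S]}), then GOTO on every symbol after a dot until no new states appear). It has 12 states:
  I0: { [S → . x * F], [S' → . S] }  — shift
  I1: { [S' → S .] }  — accept
  I2: { [S → x . * F] }  — shift
  I3: { [F → . * g F], [F → . - *], [F → . g g], [S → x * . F] }  — shift
  I4: { [F → * . g F] }  — shift
  I5: { [F → - . *] }  — shift
  I6: { [S → x * F .] }  — reduce
  I7: { [F → g . g] }  — shift
  I8: { [F → g g .] }  — reduce
  I9: { [F → - * .] }  — reduce
  I10: { [F → * g . F], [F → . * g F], [F → . - *], [F → . g g] }  — shift
  I11: { [F → * g F .] }  — reduce

Every state is either a pure shift/goto state or contains exactly one complete item and nothing to shift — no conflicts. The grammar is LR(0).

Answer: Yes, the grammar is LR(0)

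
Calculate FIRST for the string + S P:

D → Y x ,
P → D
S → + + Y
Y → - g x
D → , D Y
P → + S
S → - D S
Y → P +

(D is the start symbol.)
{ '+' }

To compute FIRST(+ S P), process the symbols left to right:
Symbol + is a terminal. Add '+' and stop.
FIRST(+ S P) = { '+' }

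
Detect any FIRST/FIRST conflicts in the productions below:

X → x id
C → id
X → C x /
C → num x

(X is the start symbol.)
A FIRST/FIRST conflict occurs when two productions N → α and N → β for the same non-terminal have FIRST(α) ∩ FIRST(β) ≠ ∅ (with ε ∈ FIRST of a nullable right-hand side, so two nullable alternatives also conflict).

FIRST sets of the non-terminals at (or reachable through a nullable prefix from) the front of some alternative:
  FIRST(C) = { 'id', 'num' }

Productions for X:
  X → x id: FIRST = { 'x' }
  X → C x /: FIRST = { 'id', 'num' }
Productions for C:
  C → id: FIRST = { 'id' }
  C → num x: FIRST = { 'num' }

All alternatives of each non-terminal have pairwise disjoint FIRST sets.

Answer: No FIRST/FIRST conflicts.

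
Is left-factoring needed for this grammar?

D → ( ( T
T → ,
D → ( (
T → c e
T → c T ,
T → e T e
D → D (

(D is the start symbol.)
Left-factoring is needed when two productions for the same non-terminal
share a common prefix on the right-hand side.

Productions for D:
  D → ( ( T
  D → ( (
  D → D (
Productions for T:
  T → ,
  T → c e
  T → c T ,
  T → e T e

Found common prefix '( (' in productions for D
Found common prefix 'c' in productions for T

Answer: Yes, D has productions with common prefix '( ('; T has productions with common prefix 'c'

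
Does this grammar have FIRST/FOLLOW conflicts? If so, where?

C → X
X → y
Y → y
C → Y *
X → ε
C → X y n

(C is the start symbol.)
Yes. X → y with FOLLOW(X) on { 'y' }

Nullable non-terminals: C, X.
FIRST sets used below: FIRST(X) = { 'y', ε }, FIRST(Y) = { 'y' }

C: nullable alternative(s) C → X; FOLLOW(C) = { $ }
  C → X: FIRST \ {ε} = { 'y' } — this is the only nullable alternative, skip
  C → Y *: FIRST \ {ε} = { 'y' } — disjoint from FOLLOW(C)
  C → X y n: FIRST \ {ε} = { 'y' } — disjoint from FOLLOW(C)

X: nullable alternative(s) X → ε; FOLLOW(X) = { $, 'y' }
  X → y: FIRST \ {ε} = { 'y' } — overlaps FOLLOW(X) on { 'y' }: CONFLICT
  X → ε: FIRST \ {ε} = { } — this is the only nullable alternative, skip

Y has no nullable alternative, so no FIRST/FOLLOW check is needed there.

So the grammar has 1 FIRST/FOLLOW conflict (marked CONFLICT above).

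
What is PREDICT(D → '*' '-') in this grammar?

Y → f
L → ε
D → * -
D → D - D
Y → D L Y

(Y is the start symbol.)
{ '*' }

PREDICT(D → '*' '-') = (FIRST(RHS) \ {ε}) ∪ (FOLLOW(D) if ε ∈ FIRST(RHS), i.e. RHS ⇒* ε)
FIRST('*' '-') = { '*' }
ε ∉ FIRST('*' '-'), so FOLLOW(D) is not added.
PREDICT(D → '*' '-') = { '*' }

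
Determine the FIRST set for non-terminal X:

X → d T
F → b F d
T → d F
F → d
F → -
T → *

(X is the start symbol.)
From X → d T:
  - d is a terminal: add 'd' and stop

Collecting: FIRST(X) = { 'd' }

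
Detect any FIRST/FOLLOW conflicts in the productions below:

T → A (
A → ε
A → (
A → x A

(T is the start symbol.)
Nullable non-terminals: A.

A: nullable alternative(s) A → ε; FOLLOW(A) = { '(' }
  A → ε: FIRST \ {ε} = { } — this is the only nullable alternative, skip
  A → (: FIRST \ {ε} = { '(' } — overlaps FOLLOW(A) on { '(' }: CONFLICT
  A → x A: FIRST \ {ε} = { 'x' } — disjoint from FOLLOW(A)

T has no nullable alternative, so no FIRST/FOLLOW check is needed there.

So the grammar has 1 FIRST/FOLLOW conflict (marked CONFLICT above).

Answer: Yes. A → '(' with FOLLOW(A) on { '(' }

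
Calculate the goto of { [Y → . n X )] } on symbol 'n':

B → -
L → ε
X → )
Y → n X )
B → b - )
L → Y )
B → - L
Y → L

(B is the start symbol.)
{ [X → . )], [Y → n . X )] }

GOTO(I, 'n') = CLOSURE({ [A → αX.β] : [A → α.Xβ] ∈ I, X = 'n' })

Items with dot before 'n', with the dot advanced:
  [Y → . n X )] → [Y → n . X )]
Closure of the advanced items:
  [Y → n . X )] has the dot before X: add [X → . )]

GOTO = { [X → . )], [Y → n . X )] }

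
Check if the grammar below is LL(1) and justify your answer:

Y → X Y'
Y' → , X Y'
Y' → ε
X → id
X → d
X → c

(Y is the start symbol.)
Relevant sets:
  FOLLOW(Y') = { $ }

For Y':
  PREDICT(Y' → ',' X Y') = { ',' }
  PREDICT(Y' → ε) = { $ }
For X:
  PREDICT(X → id) = { 'id' }
  PREDICT(X → d) = { 'd' }
  PREDICT(X → c) = { 'c' }
Y has a single production, so nothing to check there.

All predict sets are disjoint. The grammar IS LL(1).

Answer: Yes, the grammar is LL(1).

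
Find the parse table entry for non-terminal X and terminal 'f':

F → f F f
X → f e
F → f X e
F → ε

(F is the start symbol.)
X → f e

To find M[X, 'f'], we find productions for X where 'f' is in the predict set (PREDICT(N → α) = (FIRST(α) \ {ε}) ∪ (FOLLOW(N) if α ⇒* ε)).

X → f e: PREDICT = { 'f' }
  'f' is in predict set, so this production goes in M[X, 'f']

M[X, 'f'] = X → f e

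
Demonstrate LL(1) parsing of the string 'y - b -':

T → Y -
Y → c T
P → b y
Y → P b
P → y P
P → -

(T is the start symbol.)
LL(1) parsing maintains a stack (initially the start symbol over $) and the input. At each step: if the stack top is a terminal, match it against the current input token; if it is a non-terminal N, replace it with the RHS of M[N, lookahead] (the unique production whose predict set contains the lookahead).

Stack is shown with the top on the left.

Stack      Input      Action
----------------------------
T $        y - b - $  output T → Y -
Y - $      y - b - $  output Y → P b
P b - $    y - b - $  output P → y P
y P b - $  y - b - $  match 'y'
P b - $    - b - $    output P → -
- b - $    - b - $    match '-'
b - $      b - $      match 'b'
- $        - $        match '-'
$          $          accept

The string is accepted.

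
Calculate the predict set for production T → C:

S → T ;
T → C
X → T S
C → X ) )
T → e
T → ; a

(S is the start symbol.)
PREDICT(T → C) = (FIRST(RHS) \ {ε}) ∪ (FOLLOW(T) if ε ∈ FIRST(RHS), i.e. RHS ⇒* ε)
FIRST(C) = { ';', 'e' }
FIRST(C) = { ';', 'e' }
ε ∉ FIRST(C), so FOLLOW(T) is not added.
PREDICT(T → C) = { ';', 'e' }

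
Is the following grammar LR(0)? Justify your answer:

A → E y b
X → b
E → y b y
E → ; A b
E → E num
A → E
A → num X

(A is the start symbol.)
No. Shift-reduce conflict between [A → E .] and [A → E . y b]

Augment with A' → A and build the canonical LR(0) collection (I0 = CLOSURE({[A' → . A]}), then GOTO on every symbol after a dot until no new states appear). It has 15 states:
  I0: { [A → . E y b], [A → . E], [A → . num X], [A' → . A], [E → . ; A b], [E → . E num], [E → . y b y] }  — shift
  I1: { [A → . E y b], [A → . E], [A → . num X], [E → . ; A b], [E → . E num], [E → . y b y], [E → ; . A b] }  — shift
  I2: { [A' → A .] }  — accept
  I3: { [A → E . y b], [A → E .], [E → E . num] }  — shift, reduce
  I4: { [A → num . X], [X → . b] }  — shift
  I5: { [E → y . b y] }  — shift
  I6: { [E → y b . y] }  — shift
  I7: { [E → y b y .] }  — reduce
  I8: { [A → num X .] }  — reduce
  I9: { [X → b .] }  — reduce
  I10: { [E → E num .] }  — reduce
  I11: { [A → E y . b] }  — shift
  I12: { [A → E y b .] }  — reduce
  I13: { [E → ; A . b] }  — shift
  I14: { [E → ; A b .] }  — reduce

Conflict in state I3:
  Shift-reduce conflict between [A → E .] and [A → E . y b]
So the grammar is NOT LR(0).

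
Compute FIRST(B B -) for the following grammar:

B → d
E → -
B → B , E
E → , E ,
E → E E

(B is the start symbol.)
FIRST sets of the non-terminals involved (from the grammar, by fixed-point iteration):
  FIRST(B) = { 'd' }

To compute FIRST(B B -), process the symbols left to right:
Symbol B is a non-terminal. Add FIRST(B) \ {ε} = { 'd' }
B is not nullable (ε ∉ FIRST(B)), so stop here.
FIRST(B B -) = { 'd' }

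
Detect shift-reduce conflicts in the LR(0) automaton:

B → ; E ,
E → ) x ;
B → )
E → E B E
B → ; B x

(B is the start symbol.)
Yes — I4: [B → ) .] vs [E → ) . x ;]; I10: [E → E B E .] vs [B → . )]

Augment with B' → B and build the canonical LR(0) collection (I0 = CLOSURE({[B' → . B]}), then GOTO on every symbol after a dot until no new states appear). It has 14 states:
  I0: { [B → . )], [B → . ; B x], [B → . ; E ,], [B' → . B] }  — shift
  I1: { [B → ) .] }  — reduce
  I2: { [B → . )], [B → . ; B x], [B → . ; E ,], [B → ; . B x], [B → ; . E ,], [E → . ) x ;], [E → . E B E] }  — shift
  I3: { [B' → B .] }  — accept
  I4: { [B → ) .], [E → ) . x ;] }  — shift, reduce
  I5: { [B → ; B . x] }  — shift
  I6: { [B → . )], [B → . ; B x], [B → . ; E ,], [B → ; E . ,], [E → E . B E] }  — shift
  I7: { [B → ; E , .] }  — reduce
  I8: { [E → . ) x ;], [E → . E B E], [E → E B . E] }  — shift
  I9: { [E → ) . x ;] }  — shift
  I10: { [B → . )], [B → . ; B x], [B → . ; E ,], [E → E . B E], [E → E B E .] }  — shift, reduce
  I11: { [E → ) x . ;] }  — shift
  I12: { [E → ) x ; .] }  — reduce
  I13: { [B → ; B x .] }  — reduce

I4 contains reduce item [B → ) .] and shift item [E → ) . x ;] — shift-reduce conflict.
I10 contains reduce item [E → E B E .] and shift items [B → . )], [B → . ; B x], [B → . ; E ,] — shift-reduce conflict.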